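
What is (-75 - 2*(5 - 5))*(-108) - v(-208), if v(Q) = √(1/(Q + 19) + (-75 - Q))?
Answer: 8100 - 4*√32991/63 ≈ 8088.5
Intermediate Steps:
v(Q) = √(-75 + 1/(19 + Q) - Q) (v(Q) = √(1/(19 + Q) + (-75 - Q)) = √(-75 + 1/(19 + Q) - Q))
(-75 - 2*(5 - 5))*(-108) - v(-208) = (-75 - 2*(5 - 5))*(-108) - √((1 - (19 - 208)*(75 - 208))/(19 - 208)) = (-75 - 2*0)*(-108) - √((1 - 1*(-189)*(-133))/(-189)) = (-75 + 0)*(-108) - √(-(1 - 25137)/189) = -75*(-108) - √(-1/189*(-25136)) = 8100 - √(25136/189) = 8100 - 4*√32991/63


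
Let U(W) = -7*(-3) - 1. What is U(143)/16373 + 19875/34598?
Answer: 326105335/566473054 ≈ 0.57568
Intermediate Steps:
U(W) = 20 (U(W) = 21 - 1 = 20)
U(143)/16373 + 19875/34598 = 20/16373 + 19875/34598 = 326105335/566473054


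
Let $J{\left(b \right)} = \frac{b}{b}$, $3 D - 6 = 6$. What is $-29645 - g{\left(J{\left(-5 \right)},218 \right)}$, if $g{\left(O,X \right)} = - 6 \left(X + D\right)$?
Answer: $-28313$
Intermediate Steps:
$D = 4$ ($D = 2 + \frac{1}{3} \cdot 6 = 2 + 2 = 4$)
$J{\left(b \right)} = 1$
$g{\left(O,X \right)} = -24 - 6 X$ ($g{\left(O,X \right)} = - 6 \left(X + 4\right) = - 6 \left(4 + X\right) = -24 - 6 X$)
$-29645 - g{\left(J{\left(-5 \right)},218 \right)} = -29645 - \left(-24 - 1308\right) = -29645 - -1332 = -29645 + 1332 = -28313$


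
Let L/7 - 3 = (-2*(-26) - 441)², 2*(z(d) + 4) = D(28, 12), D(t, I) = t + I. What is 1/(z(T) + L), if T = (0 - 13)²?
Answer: 1/1059284 ≈ 9.4403e-7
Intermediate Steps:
D(t, I) = I + t
T = 169 (T = (-13)² = 169)
z(d) = 16 (z(d) = -4 + (12 + 28)/2 = -4 + (½)*40 = -4 + 20 = 16)
L = 1059268 (L = 21 + 7*(-2*(-26) - 441)² = 21 + 7*(52 - 441)² = 21 + 7*(-389)² = 21 + 7*151321 = 21 + 1059247 = 1059268)
1/(z(T) + L) = 1/(16 + 1059268) = 1/1059284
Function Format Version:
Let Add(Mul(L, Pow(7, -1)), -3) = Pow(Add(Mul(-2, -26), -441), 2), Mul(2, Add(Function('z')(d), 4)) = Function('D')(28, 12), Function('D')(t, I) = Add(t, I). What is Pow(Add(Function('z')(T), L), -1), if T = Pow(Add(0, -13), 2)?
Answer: Rational(1, 1059284) ≈ 9.4403e-7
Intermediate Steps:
Function('D')(t, I) = Add(I, t)
T = 169 (T = Pow(-13, 2) = 169)
Function('z')(d) = 16 (Function('z')(d) = Add(-4, Mul(Rational(1, 2), Add(12, 28))) = Add(-4, Mul(Rational(1, 2), 40)) = Add(-4, 20) = 16)
L = 1059268 (L = Add(21, Mul(7, Pow(Add(Mul(-2, -26), -441), 2))) = Add(21, Mul(7, Pow(Add(52, -441), 2))) = Add(21, Mul(7, Pow(-389, 2))) = Add(21, Mul(7, 151321)) = Add(21, 1059247) = 1059268)
Pow(Add(Function('z')(T), L), -1) = Pow(Add(16, 1059268), -1) = Pow(1059284, -1) = Rational(1, 1059284)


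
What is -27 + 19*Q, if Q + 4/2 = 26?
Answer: 429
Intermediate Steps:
Q = 24 (Q = -2 + 26 = 24)
-27 + 19*Q = -27 + 19*24 = -27 + 456 = 429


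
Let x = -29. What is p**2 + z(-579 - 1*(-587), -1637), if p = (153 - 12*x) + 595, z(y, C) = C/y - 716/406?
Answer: 1950439609/1624 ≈ 1.2010e+6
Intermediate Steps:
z(y, C) = -358/203 + C/y (z(y, C) = C/y - 716*1/406 = C/y - 358/203 = -358/203 + C/y)
p = 1096 (p = (153 - 12*(-29)) + 595 = (153 + 348) + 595 = 501 + 595 = 1096)
p**2 + z(-579 - 1*(-587), -1637) = 1096**2 + (-358/203 - 1637/(-579 - 1*(-587))) = 1201216 + (-358/203 - 1637/(-579 + 587)) = 1201216 + (-358/203 - 1637/8) = 1201216 - 335175/1624 = 1950439609/1624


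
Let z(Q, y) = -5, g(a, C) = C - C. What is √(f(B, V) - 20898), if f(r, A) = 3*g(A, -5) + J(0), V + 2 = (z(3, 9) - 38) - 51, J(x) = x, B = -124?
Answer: 9*I*√258 ≈ 144.56*I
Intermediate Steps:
g(a, C) = 0
V = -96 (V = -2 + ((-5 - 38) - 51) = -2 + (-43 - 51) = -2 - 94 = -96)
f(r, A) = 0 (f(r, A) = 3*0 + 0 = 0 + 0 = 0)
√(f(B, V) - 20898) = √(0 - 20898) = √(-20898) = 9*I*√258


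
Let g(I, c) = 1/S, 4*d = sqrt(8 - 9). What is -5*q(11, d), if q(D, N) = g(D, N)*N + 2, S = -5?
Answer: -10 + I/4 ≈ -10.0 + 0.25*I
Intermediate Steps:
d = I/4 (d = sqrt(8 - 9)/4 = sqrt(-1)/4 = I/4 ≈ 0.25*I)
g(I, c) = -1/5 (g(I, c) = 1/(-5) = -1/5)
q(D, N) = 2 - N/5 (q(D, N) = -N/5 + 2 = 2 - N/5)
-5*q(11, d) = -5*(2 - I/20) = -10 + I/4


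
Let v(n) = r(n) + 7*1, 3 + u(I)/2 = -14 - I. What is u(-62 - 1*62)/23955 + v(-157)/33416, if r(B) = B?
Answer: 1778887/400240140 ≈ 0.0044445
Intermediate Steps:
u(I) = -34 - 2*I (u(I) = -6 + 2*(-14 - I) = -6 + (-28 - 2*I) = -34 - 2*I)
v(n) = 7 + n (v(n) = n + 7*1 = n + 7 = 7 + n)
u(-62 - 1*62)/23955 + v(-157)/33416 = (-34 - 2*(-62 - 1*62))/23955 + (7 - 157)/33416 = (-34 - 2*(-62 - 62))*(1/23955) - 150*1/33416 = (-34 - 2*(-124))*(1/23955) - 75/16708 = (-34 + 248)*(1/23955) - 75/16708 = 214*(1/23955) - 75/16708 = 214/23955 - 75/16708 = 1778887/400240140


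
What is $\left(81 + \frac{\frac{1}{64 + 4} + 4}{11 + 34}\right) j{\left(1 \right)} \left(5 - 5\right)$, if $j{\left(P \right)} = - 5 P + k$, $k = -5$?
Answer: $0$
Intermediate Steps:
$j{\left(P \right)} = -5 - 5 P$ ($j{\left(P \right)} = - 5 P - 5 = -5 - 5 P$)
$\left(81 + \frac{\frac{1}{64 + 4} + 4}{11 + 34}\right) j{\left(1 \right)} \left(5 - 5\right) = \left(81 + \frac{\frac{1}{64 + 4} + 4}{11 + 34}\right) \left(-5 - 5\right) \left(5 - 5\right) = \left(81 + \frac{\frac{1}{68} + 4}{45}\right) \left(-5 - 5\right) 0 = \left(81 + \left(\frac{1}{68} + 4\right) \frac{1}{45}\right) \left(\left(-10\right) 0\right) = \left(81 + \frac{273}{68} \cdot \frac{1}{45}\right) 0 = \left(81 + \frac{91}{1020}\right) 0 = \frac{82711}{1020} \cdot 0 = 0$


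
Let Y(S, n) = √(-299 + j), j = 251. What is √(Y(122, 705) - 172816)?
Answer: 2*√(-43204 + I*√3) ≈ 0.008333 + 415.71*I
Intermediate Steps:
Y(S, n) = 4*I*√3 (Y(S, n) = √(-299 + 251) = √(-48) = 4*I*√3)
√(Y(122, 705) - 172816) = √(4*I*√3 - 172816) = √(-172816 + 4*I*√3)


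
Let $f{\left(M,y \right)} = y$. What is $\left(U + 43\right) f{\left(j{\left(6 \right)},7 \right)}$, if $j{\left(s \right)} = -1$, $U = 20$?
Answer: $441$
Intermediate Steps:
$\left(U + 43\right) f{\left(j{\left(6 \right)},7 \right)} = \left(20 + 43\right) 7 = 63 \cdot 7 = 441$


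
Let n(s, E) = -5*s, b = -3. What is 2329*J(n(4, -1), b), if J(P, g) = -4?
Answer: -9316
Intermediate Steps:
2329*J(n(4, -1), b) = 2329*(-4) = -9316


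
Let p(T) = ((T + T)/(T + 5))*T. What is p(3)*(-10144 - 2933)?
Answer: -117693/4 ≈ -29423.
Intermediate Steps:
p(T) = 2*T**2/(5 + T) (p(T) = ((2*T)/(5 + T))*T = (2*T/(5 + T))*T = 2*T**2/(5 + T))
p(3)*(-10144 - 2933) = (2*3**2/(5 + 3))*(-10144 - 2933) = (2*9/8)*(-13077) = (2*9*(1/8))*(-13077) = (9/4)*(-13077) = -117693/4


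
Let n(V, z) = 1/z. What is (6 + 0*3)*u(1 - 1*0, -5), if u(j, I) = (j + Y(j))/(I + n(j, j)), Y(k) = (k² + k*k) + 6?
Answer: -27/2 ≈ -13.500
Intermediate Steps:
Y(k) = 6 + 2*k² (Y(k) = (k² + k²) + 6 = 2*k² + 6 = 6 + 2*k²)
u(j, I) = (6 + j + 2*j²)/(I + 1/j) (u(j, I) = (j + (6 + 2*j²))/(I + 1/j) = (6 + j + 2*j²)/(I + 1/j))
(6 + 0*3)*u(1 - 1*0, -5) = (6 + 0*3)*((1 - 1*0)*(6 + (1 - 1*0) + 2*(1 - 1*0)²)/(1 - 5*(1 - 1*0))) = (6 + 0)*((1 + 0)*(6 + (1 + 0) + 2*(1 + 0)²)/(1 - 5*(1 + 0))) = 6*(1*(6 + 1 + 2*1²)/(1 - 5*1)) = 6*(1*(6 + 1 + 2*1)/(1 - 5)) = 6*(1*(6 + 1 + 2)/(-4)) = 6*(1*(-¼)*9) = 6*(-9/4) = -27/2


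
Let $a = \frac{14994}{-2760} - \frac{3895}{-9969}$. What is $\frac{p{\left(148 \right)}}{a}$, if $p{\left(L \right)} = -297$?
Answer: $\frac{1361964780}{23120831} \approx 58.906$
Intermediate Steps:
$a = - \frac{23120831}{4585740}$ ($a = 14994 \left(- \frac{1}{2760}\right) - - \frac{3895}{9969} = - \frac{2499}{460} + \frac{3895}{9969} = - \frac{23120831}{4585740} \approx -5.0419$)
$\frac{p{\left(148 \right)}}{a} = - \frac{297}{- \frac{23120831}{4585740}} = \left(-297\right) \left(- \frac{4585740}{23120831}\right) = \frac{1361964780}{23120831}$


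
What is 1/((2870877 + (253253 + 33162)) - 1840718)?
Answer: 1/1316574 ≈ 7.5955e-7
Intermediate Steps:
1/((2870877 + (253253 + 33162)) - 1840718) = 1/((2870877 + 286415) - 1840718) = 1/(3157292 - 1840718) = 1/1316574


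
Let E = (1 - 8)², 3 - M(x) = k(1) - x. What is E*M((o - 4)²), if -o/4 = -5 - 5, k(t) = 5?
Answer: 63406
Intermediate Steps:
o = 40 (o = -4*(-5 - 5) = -4*(-10) = 40)
M(x) = -2 + x (M(x) = 3 - (5 - x) = 3 + (-5 + x) = -2 + x)
E = 49 (E = (-7)² = 49)
E*M((o - 4)²) = 49*(-2 + (40 - 4)²) = 49*(-2 + 36²) = 49*(-2 + 1296) = 49*1294 = 63406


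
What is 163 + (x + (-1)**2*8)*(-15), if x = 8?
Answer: -77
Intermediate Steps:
163 + (x + (-1)**2*8)*(-15) = 163 + (8 + (-1)**2*8)*(-15) = 163 + (8 + 1*8)*(-15) = 163 + (8 + 8)*(-15) = 163 + 16*(-15) = 163 - 240 = -77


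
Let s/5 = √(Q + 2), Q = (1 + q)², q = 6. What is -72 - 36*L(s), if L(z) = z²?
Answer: -45972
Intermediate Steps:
Q = 49 (Q = (1 + 6)² = 7² = 49)
s = 5*√51 (s = 5*√(49 + 2) = 5*√51 ≈ 35.707)
-72 - 36*L(s) = -72 - 36*(5*√51)² = -72 - 36*1275 = -72 - 45900 = -45972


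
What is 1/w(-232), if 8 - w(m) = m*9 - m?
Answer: 1/1864 ≈ 0.00053648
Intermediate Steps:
w(m) = 8 - 8*m (w(m) = 8 - (m*9 - m) = 8 - (9*m - m) = 8 - 8*m)
1/w(-232) = 1/(8 - 8*(-232)) = 1/(8 + 1856) = 1/1864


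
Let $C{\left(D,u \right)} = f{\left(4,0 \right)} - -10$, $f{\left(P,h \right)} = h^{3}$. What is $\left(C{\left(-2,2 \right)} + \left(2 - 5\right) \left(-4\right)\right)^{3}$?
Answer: $10648$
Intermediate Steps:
$C{\left(D,u \right)} = 10$ ($C{\left(D,u \right)} = 0^{3} - -10 = 0 + 10 = 10$)
$\left(C{\left(-2,2 \right)} + \left(2 - 5\right) \left(-4\right)\right)^{3} = \left(10 + \left(2 - 5\right) \left(-4\right)\right)^{3} = \left(10 - -12\right)^{3} = \left(10 + 12\right)^{3} = 22^{3} = 10648$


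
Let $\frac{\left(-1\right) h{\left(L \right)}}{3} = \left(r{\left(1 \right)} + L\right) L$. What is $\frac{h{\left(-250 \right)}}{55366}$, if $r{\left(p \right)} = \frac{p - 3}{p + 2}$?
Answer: $- \frac{2000}{589} \approx -3.3956$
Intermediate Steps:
$r{\left(p \right)} = \frac{-3 + p}{2 + p}$
$h{\left(L \right)} = - 3 L \left(- \frac{2}{3} + L\right)$ ($h{\left(L \right)} = - 3 \left(\frac{-3 + 1}{2 + 1} + L\right) L = - 3 \left(\frac{1}{3} \left(-2\right) + L\right) L = - 3 \left(- \frac{2}{3} + L\right) L = - 3 L \left(- \frac{2}{3} + L\right)$)
$\frac{h{\left(-250 \right)}}{55366} = \frac{\left(-250\right) \left(2 - -750\right)}{55366} = - 250 \left(2 + 750\right) \frac{1}{55366} = \left(-250\right) 752 \cdot \frac{1}{55366} = \left(-188000\right) \frac{1}{55366} = - \frac{2000}{589}$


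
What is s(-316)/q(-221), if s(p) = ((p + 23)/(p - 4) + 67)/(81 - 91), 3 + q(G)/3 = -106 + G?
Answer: 21733/3168000 ≈ 0.0068602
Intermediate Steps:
q(G) = -327 + 3*G (q(G) = -9 + 3*(-106 + G) = -9 + (-318 + 3*G) = -327 + 3*G)
s(p) = -67/10 - (23 + p)/(10*(-4 + p)) (s(p) = ((23 + p)/(-4 + p) + 67)/(-10) = ((23 + p)/(-4 + p) + 67)*(-⅒) = (67 + (23 + p)/(-4 + p))*(-⅒) = -67/10 - (23 + p)/(10*(-4 + p)))
s(-316)/q(-221) = ((245 - 68*(-316))/(10*(-4 - 316)))/(-327 + 3*(-221)) = ((⅒)*(245 + 21488)/(-320))/(-327 - 663) = ((⅒)*(-1/320)*21733)/(-990) = -21733/3200*(-1/990) = 21733/3168000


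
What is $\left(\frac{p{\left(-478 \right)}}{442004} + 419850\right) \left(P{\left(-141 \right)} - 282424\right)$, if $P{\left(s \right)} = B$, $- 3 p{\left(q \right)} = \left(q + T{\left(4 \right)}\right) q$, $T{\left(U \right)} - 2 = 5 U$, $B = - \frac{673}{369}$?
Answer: $- \frac{4834938632885132494}{40774869} \approx -1.1858 \cdot 10^{11}$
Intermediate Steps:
$B = - \frac{673}{369}$ ($B = \left(-673\right) \frac{1}{369} = - \frac{673}{369} \approx -1.8238$)
$T{\left(U \right)} = 2 + 5 U$
$p{\left(q \right)} = - \frac{q \left(22 + q\right)}{3}$ ($p{\left(q \right)} = - \frac{\left(q + \left(2 + 5 \cdot 4\right)\right) q}{3} = - \frac{\left(q + \left(2 + 20\right)\right) q}{3} = - \frac{\left(q + 22\right) q}{3} = - \frac{\left(22 + q\right) q}{3} = - \frac{q \left(22 + q\right)}{3}$)
$P{\left(s \right)} = - \frac{673}{369}$
$\left(\frac{p{\left(-478 \right)}}{442004} + 419850\right) \left(P{\left(-141 \right)} - 282424\right) = \left(\frac{\left(- \frac{1}{3}\right) \left(-478\right) \left(22 - 478\right)}{442004} + 419850\right) \left(- \frac{673}{369} - 282424\right) = \left(\left(- \frac{1}{3}\right) \left(-478\right) \left(-456\right) \frac{1}{442004} + 419850\right) \left(- \frac{104215129}{369}\right) = \left(\left(-72656\right) \frac{1}{442004} + 419850\right) \left(- \frac{104215129}{369}\right) = \left(- \frac{18164}{110501} + 419850\right) \left(- \frac{104215129}{369}\right) = \frac{46393826686}{110501} \left(- \frac{104215129}{369}\right) = - \frac{4834938632885132494}{40774869}$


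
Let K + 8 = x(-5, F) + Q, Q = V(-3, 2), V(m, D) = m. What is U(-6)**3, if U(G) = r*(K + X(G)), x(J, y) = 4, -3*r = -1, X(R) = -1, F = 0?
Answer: -512/27 ≈ -18.963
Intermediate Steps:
r = 1/3 (r = -1/3*(-1) = 1/3 ≈ 0.33333)
Q = -3
K = -7 (K = -8 + (4 - 3) = -8 + 1 = -7)
U(G) = -8/3 (U(G) = (-7 - 1)/3 = (1/3)*(-8) = -8/3)
U(-6)**3 = (-8/3)**3 = -512/27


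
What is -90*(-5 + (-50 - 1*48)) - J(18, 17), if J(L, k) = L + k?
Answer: 9235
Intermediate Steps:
-90*(-5 + (-50 - 1*48)) - J(18, 17) = -90*(-5 + (-50 - 1*48)) - (18 + 17) = -90*(-5 + (-50 - 48)) - 1*35 = -90*(-5 - 98) - 35 = -90*(-103) - 35 = 9270 - 35 = 9235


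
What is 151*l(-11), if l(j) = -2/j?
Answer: 302/11 ≈ 27.455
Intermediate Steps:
151*l(-11) = 151*(-2/(-11)) = 151*(-2*(-1/11)) = 151*(2/11) = 302/11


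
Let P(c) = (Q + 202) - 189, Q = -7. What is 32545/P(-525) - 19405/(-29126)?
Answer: 237005525/43689 ≈ 5424.8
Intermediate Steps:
P(c) = 6 (P(c) = (-7 + 202) - 189 = 195 - 189 = 6)
32545/P(-525) - 19405/(-29126) = 32545/6 - 19405/(-29126) = 32545*(1/6) - 19405*(-1/29126) = 32545/6 + 19405/29126 = 237005525/43689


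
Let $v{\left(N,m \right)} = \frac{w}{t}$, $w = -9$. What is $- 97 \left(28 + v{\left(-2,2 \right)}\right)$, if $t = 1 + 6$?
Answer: $- \frac{18139}{7} \approx -2591.3$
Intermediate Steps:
$t = 7$
$v{\left(N,m \right)} = - \frac{9}{7}$
$- 97 \left(28 + v{\left(-2,2 \right)}\right) = - 97 \left(28 - \frac{9}{7}\right) = \left(-97\right) \frac{187}{7} = - \frac{18139}{7}$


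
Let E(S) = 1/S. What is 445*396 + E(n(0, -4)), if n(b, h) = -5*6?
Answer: 5286599/30 ≈ 1.7622e+5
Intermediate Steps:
n(b, h) = -30
445*396 + E(n(0, -4)) = 445*396 + 1/(-30) = 176220 - 1/30 = 5286599/30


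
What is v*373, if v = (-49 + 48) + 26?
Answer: 9325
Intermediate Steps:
v = 25 (v = -1 + 26 = 25)
v*373 = 25*373 = 9325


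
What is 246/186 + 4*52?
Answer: 6489/31 ≈ 209.32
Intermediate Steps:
246/186 + 4*52 = 246*(1/186) + 208 = 41/31 + 208 = 6489/31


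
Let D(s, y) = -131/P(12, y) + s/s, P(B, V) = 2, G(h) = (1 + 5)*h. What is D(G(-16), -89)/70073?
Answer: -129/140146 ≈ -0.00092047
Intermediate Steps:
G(h) = 6*h
D(s, y) = -129/2 (D(s, y) = -131/2 + s/s = -131*½ + 1 = -131/2 + 1 = -129/2)
D(G(-16), -89)/70073 = -129/2/70073 = -129/2*1/70073 = -129/140146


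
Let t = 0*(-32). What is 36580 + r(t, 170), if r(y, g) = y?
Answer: 36580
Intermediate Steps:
t = 0
36580 + r(t, 170) = 36580 + 0 = 36580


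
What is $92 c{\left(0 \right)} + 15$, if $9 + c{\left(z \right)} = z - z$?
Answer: $-813$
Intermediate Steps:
$c{\left(z \right)} = -9$ ($c{\left(z \right)} = -9 + \left(z - z\right) = -9 + 0 = -9$)
$92 c{\left(0 \right)} + 15 = 92 \left(-9\right) + 15 = -828 + 15 = -813$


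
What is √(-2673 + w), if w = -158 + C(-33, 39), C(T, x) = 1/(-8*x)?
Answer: I*√68895294/156 ≈ 53.207*I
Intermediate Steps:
C(T, x) = -1/(8*x)
w = -49297/312 (w = -158 - ⅛/39 = -158 - ⅛*1/39 = -158 - 1/312 = -49297/312 ≈ -158.00)
√(-2673 + w) = √(-2673 - 49297/312) = √(-883273/312) = I*√68895294/156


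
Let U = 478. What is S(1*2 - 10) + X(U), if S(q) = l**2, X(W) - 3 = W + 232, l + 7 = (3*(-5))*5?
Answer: 7437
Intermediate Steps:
l = -82 (l = -7 + (3*(-5))*5 = -7 - 15*5 = -7 - 75 = -82)
X(W) = 235 + W (X(W) = 3 + (W + 232) = 3 + (232 + W) = 235 + W)
S(q) = 6724 (S(q) = (-82)**2 = 6724)
S(1*2 - 10) + X(U) = 6724 + (235 + 478) = 6724 + 713 = 7437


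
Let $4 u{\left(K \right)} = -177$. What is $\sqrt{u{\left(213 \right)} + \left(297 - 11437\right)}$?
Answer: $\frac{7 i \sqrt{913}}{2} \approx 105.76 i$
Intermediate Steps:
$u{\left(K \right)} = - \frac{177}{4}$ ($u{\left(K \right)} = \frac{1}{4} \left(-177\right) = - \frac{177}{4}$)
$\sqrt{u{\left(213 \right)} + \left(297 - 11437\right)} = \sqrt{- \frac{177}{4} + \left(297 - 11437\right)} = \sqrt{- \frac{177}{4} - 11140} = \sqrt{- \frac{44737}{4}} = \frac{7 i \sqrt{913}}{2}$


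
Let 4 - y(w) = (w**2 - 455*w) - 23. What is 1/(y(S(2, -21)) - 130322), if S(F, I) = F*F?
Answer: -1/128491 ≈ -7.7826e-6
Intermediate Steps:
S(F, I) = F**2
y(w) = 27 - w**2 + 455*w (y(w) = 4 - ((w**2 - 455*w) - 23) = 4 - (-23 + w**2 - 455*w) = 4 + (23 - w**2 + 455*w) = 27 - w**2 + 455*w)
1/(y(S(2, -21)) - 130322) = 1/((27 - (2**2)**2 + 455*2**2) - 130322) = 1/((27 - 1*4**2 + 455*4) - 130322) = 1/((27 - 1*16 + 1820) - 130322) = 1/((27 - 16 + 1820) - 130322) = 1/(1831 - 130322) = 1/(-128491) = -1/128491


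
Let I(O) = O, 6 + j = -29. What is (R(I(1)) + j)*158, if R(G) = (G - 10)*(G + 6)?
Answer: -15484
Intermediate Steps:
j = -35 (j = -6 - 29 = -35)
R(G) = (-10 + G)*(6 + G)
(R(I(1)) + j)*158 = ((-60 + 1² - 4*1) - 35)*158 = ((-60 + 1 - 4) - 35)*158 = (-63 - 35)*158 = -98*158 = -15484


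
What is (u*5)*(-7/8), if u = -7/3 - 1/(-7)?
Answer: 115/12 ≈ 9.5833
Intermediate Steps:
u = -46/21 (u = -7*⅓ - 1*(-⅐) = -7/3 + ⅐ = -46/21 ≈ -2.1905)
(u*5)*(-7/8) = (-46/21*5)*(-7/8) = -(-230)/(3*8) = -230/21*(-7/8) = 115/12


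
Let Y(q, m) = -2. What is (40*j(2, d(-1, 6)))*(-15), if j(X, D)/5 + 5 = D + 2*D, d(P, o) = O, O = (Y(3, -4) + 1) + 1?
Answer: 15000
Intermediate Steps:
O = 0 (O = (-2 + 1) + 1 = -1 + 1 = 0)
d(P, o) = 0
j(X, D) = -25 + 15*D (j(X, D) = -25 + 5*(D + 2*D) = -25 + 5*(3*D) = -25 + 15*D)
(40*j(2, d(-1, 6)))*(-15) = (40*(-25 + 15*0))*(-15) = (40*(-25 + 0))*(-15) = (40*(-25))*(-15) = -1000*(-15) = 15000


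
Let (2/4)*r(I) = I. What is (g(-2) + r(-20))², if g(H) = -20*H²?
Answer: 14400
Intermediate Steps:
r(I) = 2*I
(g(-2) + r(-20))² = (-20*(-2)² + 2*(-20))² = (-20*4 - 40)² = (-80 - 40)² = (-120)² = 14400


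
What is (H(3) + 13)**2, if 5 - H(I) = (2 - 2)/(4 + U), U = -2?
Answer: 324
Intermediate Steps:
H(I) = 5 (H(I) = 5 - (2 - 2)/(4 - 2) = 5 - 0/2 = 5 - 1*0 = 5 + 0 = 5)
(H(3) + 13)**2 = (5 + 13)**2 = 18**2 = 324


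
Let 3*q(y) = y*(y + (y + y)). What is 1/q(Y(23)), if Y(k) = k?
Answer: 1/529 ≈ 0.0018904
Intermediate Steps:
q(y) = y**2 (q(y) = (y*(y + (y + y)))/3 = (y*(y + 2*y))/3 = (y*(3*y))/3 = (3*y**2)/3 = y**2)
1/q(Y(23)) = 1/(23**2) = 1/529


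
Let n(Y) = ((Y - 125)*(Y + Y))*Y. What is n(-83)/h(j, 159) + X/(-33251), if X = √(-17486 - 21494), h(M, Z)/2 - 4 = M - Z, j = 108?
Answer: 1432912/47 - 2*I*√9745/33251 ≈ 30488.0 - 0.0059377*I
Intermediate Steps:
h(M, Z) = 8 - 2*Z + 2*M (h(M, Z) = 8 + 2*(M - Z) = 8 + (-2*Z + 2*M) = 8 - 2*Z + 2*M)
X = 2*I*√9745 (X = √(-38980) = 2*I*√9745 ≈ 197.43*I)
n(Y) = 2*Y²*(-125 + Y) (n(Y) = ((-125 + Y)*(2*Y))*Y = (2*Y*(-125 + Y))*Y = 2*Y²*(-125 + Y))
n(-83)/h(j, 159) + X/(-33251) = (2*(-83)²*(-125 - 83))/(8 - 2*159 + 2*108) + (2*I*√9745)/(-33251) = (2*6889*(-208))/(8 - 318 + 216) + (2*I*√9745)*(-1/33251) = -2865824/(-94) - 2*I*√9745/33251 = -2865824*(-1/94) - 2*I*√9745/33251 = 1432912/47 - 2*I*√9745/33251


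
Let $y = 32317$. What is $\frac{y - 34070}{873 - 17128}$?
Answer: $\frac{1753}{16255} \approx 0.10784$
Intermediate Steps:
$\frac{y - 34070}{873 - 17128} = \frac{32317 - 34070}{873 - 17128} = - \frac{1753}{-16255} = \left(-1753\right) \left(- \frac{1}{16255}\right) = \frac{1753}{16255}$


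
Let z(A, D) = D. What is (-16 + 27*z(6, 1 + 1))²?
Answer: 1444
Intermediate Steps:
(-16 + 27*z(6, 1 + 1))² = (-16 + 27*(1 + 1))² = (-16 + 27*2)² = (-16 + 54)² = 38² = 1444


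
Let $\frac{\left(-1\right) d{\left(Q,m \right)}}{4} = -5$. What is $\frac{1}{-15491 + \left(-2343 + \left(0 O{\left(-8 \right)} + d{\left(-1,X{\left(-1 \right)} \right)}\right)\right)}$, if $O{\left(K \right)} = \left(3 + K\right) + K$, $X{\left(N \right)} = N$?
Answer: $- \frac{1}{17814} \approx -5.6136 \cdot 10^{-5}$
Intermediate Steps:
$d{\left(Q,m \right)} = 20$ ($d{\left(Q,m \right)} = \left(-4\right) \left(-5\right) = 20$)
$O{\left(K \right)} = 3 + 2 K$
$\frac{1}{-15491 + \left(-2343 + \left(0 O{\left(-8 \right)} + d{\left(-1,X{\left(-1 \right)} \right)}\right)\right)} = \frac{1}{-15491 + \left(-2343 + \left(0 \left(3 + 2 \left(-8\right)\right) + 20\right)\right)} = \frac{1}{-15491 + \left(-2343 + \left(0 \left(3 - 16\right) + 20\right)\right)} = \frac{1}{-15491 + \left(-2343 + \left(0 \left(-13\right) + 20\right)\right)} = \frac{1}{-15491 + \left(-2343 + \left(0 + 20\right)\right)} = \frac{1}{-15491 + \left(-2343 + 20\right)} = \frac{1}{-15491 - 2323} = \frac{1}{-17814} = - \frac{1}{17814}$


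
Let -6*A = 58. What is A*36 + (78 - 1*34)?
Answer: -304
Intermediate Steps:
A = -29/3 (A = -⅙*58 = -29/3 ≈ -9.6667)
A*36 + (78 - 1*34) = -29/3*36 + (78 - 1*34) = -348 + (78 - 34) = -348 + 44 = -304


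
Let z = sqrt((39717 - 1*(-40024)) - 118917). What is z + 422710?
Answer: 422710 + 2*I*sqrt(9794) ≈ 4.2271e+5 + 197.93*I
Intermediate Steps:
z = 2*I*sqrt(9794) (z = sqrt((39717 + 40024) - 118917) = sqrt(79741 - 118917) = sqrt(-39176) = 2*I*sqrt(9794) ≈ 197.93*I)
z + 422710 = 2*I*sqrt(9794) + 422710 = 422710 + 2*I*sqrt(9794)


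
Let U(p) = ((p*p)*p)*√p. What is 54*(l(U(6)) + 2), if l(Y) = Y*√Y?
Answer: 108 + 419904*6^(¼) ≈ 6.5729e+5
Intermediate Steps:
U(p) = p^(7/2) (U(p) = (p²*p)*√p = p³*√p = p^(7/2))
l(Y) = Y^(3/2)
54*(l(U(6)) + 2) = 54*((6^(7/2))^(3/2) + 2) = 54*((216*√6)^(3/2) + 2) = 54*(1296*√6*6^(¾) + 2) = 54*(2 + 1296*√6*6^(¾)) = 108 + 69984*√6*6^(¾)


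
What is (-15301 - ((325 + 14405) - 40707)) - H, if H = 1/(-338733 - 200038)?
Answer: 5751919197/538771 ≈ 10676.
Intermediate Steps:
H = -1/538771 (H = 1/(-538771) = -1/538771 ≈ -1.8561e-6)
(-15301 - ((325 + 14405) - 40707)) - H = (-15301 - ((325 + 14405) - 40707)) - 1*(-1/538771) = (-15301 - (14730 - 40707)) + 1/538771 = (-15301 - 1*(-25977)) + 1/538771 = (-15301 + 25977) + 1/538771 = 10676 + 1/538771 = 5751919197/538771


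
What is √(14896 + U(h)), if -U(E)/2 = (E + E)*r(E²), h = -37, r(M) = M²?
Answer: 2*√69347681 ≈ 16655.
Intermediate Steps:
U(E) = -4*E⁵ (U(E) = -2*(E + E)*(E²)² = -2*2*E*E⁴ = -4*E⁵)
√(14896 + U(h)) = √(14896 - 4*(-37)⁵) = √(14896 - 4*(-69343957)) = √(14896 + 277375828) = √277390724 = 2*√69347681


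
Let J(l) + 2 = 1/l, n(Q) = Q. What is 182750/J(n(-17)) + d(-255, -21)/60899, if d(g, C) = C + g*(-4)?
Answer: -37839586657/426293 ≈ -88764.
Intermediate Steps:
d(g, C) = C - 4*g
J(l) = -2 + 1/l
182750/J(n(-17)) + d(-255, -21)/60899 = 182750/(-2 + 1/(-17)) + (-21 - 4*(-255))/60899 = 182750/(-2 - 1/17) + (-21 + 1020)*(1/60899) = 182750/(-35/17) + 999*(1/60899) = 182750*(-17/35) + 999/60899 = -621350/7 + 999/60899 = -37839586657/426293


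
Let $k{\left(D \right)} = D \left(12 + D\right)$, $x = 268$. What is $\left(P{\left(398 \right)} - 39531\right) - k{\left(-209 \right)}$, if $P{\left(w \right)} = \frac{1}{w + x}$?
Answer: $- \frac{53748863}{666} \approx -80704.0$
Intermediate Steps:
$P{\left(w \right)} = \frac{1}{268 + w}$ ($P{\left(w \right)} = \frac{1}{w + 268} = \frac{1}{268 + w}$)
$\left(P{\left(398 \right)} - 39531\right) - k{\left(-209 \right)} = \left(\frac{1}{268 + 398} - 39531\right) - - 209 \left(12 - 209\right) = \left(\frac{1}{666} - 39531\right) - \left(-209\right) \left(-197\right) = \left(\frac{1}{666} - 39531\right) - 41173 = - \frac{26327645}{666} - 41173 = - \frac{53748863}{666}$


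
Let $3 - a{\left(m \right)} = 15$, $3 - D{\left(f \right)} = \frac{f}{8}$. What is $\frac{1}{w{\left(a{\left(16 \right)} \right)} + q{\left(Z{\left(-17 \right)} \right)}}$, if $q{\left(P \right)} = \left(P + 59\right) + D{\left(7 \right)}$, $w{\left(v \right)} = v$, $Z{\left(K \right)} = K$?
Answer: $\frac{8}{257} \approx 0.031128$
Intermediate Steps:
$D{\left(f \right)} = 3 - \frac{f}{8}$
$a{\left(m \right)} = -12$ ($a{\left(m \right)} = 3 - 15 = -12$)
$q{\left(P \right)} = \frac{489}{8} + P$ ($q{\left(P \right)} = \left(P + 59\right) + \left(3 - \frac{7}{8}\right) = \left(59 + P\right) + \left(3 - \frac{7}{8}\right) = \left(59 + P\right) + \frac{17}{8} = \frac{489}{8} + P$)
$\frac{1}{w{\left(a{\left(16 \right)} \right)} + q{\left(Z{\left(-17 \right)} \right)}} = \frac{1}{-12 + \left(\frac{489}{8} - 17\right)} = \frac{1}{-12 + \frac{353}{8}} = \frac{1}{\frac{257}{8}} = \frac{8}{257}$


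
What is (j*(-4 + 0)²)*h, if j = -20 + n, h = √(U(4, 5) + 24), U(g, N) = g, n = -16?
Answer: -1152*√7 ≈ -3047.9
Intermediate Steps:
h = 2*√7 (h = √(4 + 24) = √28 = 2*√7 ≈ 5.2915)
j = -36 (j = -20 - 16 = -36)
(j*(-4 + 0)²)*h = (-36*(-4 + 0)²)*(2*√7) = (-36*(-4)²)*(2*√7) = (-36*16)*(2*√7) = -1152*√7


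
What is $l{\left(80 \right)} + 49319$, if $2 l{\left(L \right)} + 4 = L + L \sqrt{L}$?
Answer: $49357 + 160 \sqrt{5} \approx 49715.0$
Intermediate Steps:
$l{\left(L \right)} = -2 + \frac{L}{2} + \frac{L^{\frac{3}{2}}}{2}$ ($l{\left(L \right)} = -2 + \frac{L + L \sqrt{L}}{2} = -2 + \frac{L + L^{\frac{3}{2}}}{2} = -2 + \left(\frac{L}{2} + \frac{L^{\frac{3}{2}}}{2}\right) = -2 + \frac{L}{2} + \frac{L^{\frac{3}{2}}}{2}$)
$l{\left(80 \right)} + 49319 = \left(-2 + \frac{1}{2} \cdot 80 + \frac{80^{\frac{3}{2}}}{2}\right) + 49319 = \left(-2 + 40 + \frac{320 \sqrt{5}}{2}\right) + 49319 = \left(-2 + 40 + 160 \sqrt{5}\right) + 49319 = \left(38 + 160 \sqrt{5}\right) + 49319 = 49357 + 160 \sqrt{5}$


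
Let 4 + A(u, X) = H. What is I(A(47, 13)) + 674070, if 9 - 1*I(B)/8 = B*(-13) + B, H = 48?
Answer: 678366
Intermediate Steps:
A(u, X) = 44 (A(u, X) = -4 + 48 = 44)
I(B) = 72 + 96*B (I(B) = 72 - 8*(B*(-13) + B) = 72 - 8*(-13*B + B) = 72 - (-96)*B = 72 + 96*B)
I(A(47, 13)) + 674070 = (72 + 96*44) + 674070 = (72 + 4224) + 674070 = 4296 + 674070 = 678366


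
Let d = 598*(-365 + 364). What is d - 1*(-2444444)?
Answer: 2443846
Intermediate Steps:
d = -598 (d = 598*(-1) = -598)
d - 1*(-2444444) = -598 - 1*(-2444444) = -598 + 2444444 = 2443846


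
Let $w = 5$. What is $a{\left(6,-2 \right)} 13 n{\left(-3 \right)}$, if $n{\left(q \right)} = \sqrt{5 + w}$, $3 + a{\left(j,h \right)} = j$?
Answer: $39 \sqrt{10} \approx 123.33$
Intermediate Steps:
$a{\left(j,h \right)} = -3 + j$
$n{\left(q \right)} = \sqrt{10}$ ($n{\left(q \right)} = \sqrt{5 + 5} = \sqrt{10}$)
$a{\left(6,-2 \right)} 13 n{\left(-3 \right)} = \left(-3 + 6\right) 13 \sqrt{10} = 3 \cdot 13 \sqrt{10} = 39 \sqrt{10}$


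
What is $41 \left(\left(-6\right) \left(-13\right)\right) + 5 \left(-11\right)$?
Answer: $3143$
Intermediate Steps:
$41 \left(\left(-6\right) \left(-13\right)\right) + 5 \left(-11\right) = 41 \cdot 78 - 55 = 3198 - 55 = 3143$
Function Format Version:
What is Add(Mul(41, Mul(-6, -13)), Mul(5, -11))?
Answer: 3143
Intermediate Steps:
Add(Mul(41, Mul(-6, -13)), Mul(5, -11)) = Add(Mul(41, 78), -55) = Add(3198, -55) = 3143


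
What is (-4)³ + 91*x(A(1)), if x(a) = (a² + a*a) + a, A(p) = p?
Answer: 209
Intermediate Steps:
x(a) = a + 2*a² (x(a) = (a² + a²) + a = 2*a² + a = a + 2*a²)
(-4)³ + 91*x(A(1)) = (-4)³ + 91*(1*(1 + 2*1)) = -64 + 91*(1*(1 + 2)) = -64 + 91*(1*3) = -64 + 91*3 = -64 + 273 = 209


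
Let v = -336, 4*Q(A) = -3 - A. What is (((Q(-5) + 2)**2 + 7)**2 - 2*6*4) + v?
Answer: -3335/16 ≈ -208.44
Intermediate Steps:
Q(A) = -3/4 - A/4 (Q(A) = (-3 - A)/4 = -3/4 - A/4)
(((Q(-5) + 2)**2 + 7)**2 - 2*6*4) + v = ((((-3/4 - 1/4*(-5)) + 2)**2 + 7)**2 - 2*6*4) - 336 = ((((-3/4 + 5/4) + 2)**2 + 7)**2 - 12*4) - 336 = (((1/2 + 2)**2 + 7)**2 - 48) - 336 = (((5/2)**2 + 7)**2 - 48) - 336 = ((25/4 + 7)**2 - 48) - 336 = ((53/4)**2 - 48) - 336 = (2809/16 - 48) - 336 = 2041/16 - 336 = -3335/16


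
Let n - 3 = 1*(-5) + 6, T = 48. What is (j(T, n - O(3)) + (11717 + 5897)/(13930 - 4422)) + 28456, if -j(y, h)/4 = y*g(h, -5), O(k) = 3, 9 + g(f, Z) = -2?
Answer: 145329079/4754 ≈ 30570.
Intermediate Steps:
g(f, Z) = -11 (g(f, Z) = -9 - 2 = -11)
n = 4 (n = 3 + (1*(-5) + 6) = 3 + (-5 + 6) = 3 + 1 = 4)
j(y, h) = 44*y (j(y, h) = -4*y*(-11) = -(-44)*y = 44*y)
(j(T, n - O(3)) + (11717 + 5897)/(13930 - 4422)) + 28456 = (44*48 + (11717 + 5897)/(13930 - 4422)) + 28456 = (2112 + 17614/9508) + 28456 = (2112 + 17614*(1/9508)) + 28456 = (2112 + 8807/4754) + 28456 = 10049255/4754 + 28456 = 145329079/4754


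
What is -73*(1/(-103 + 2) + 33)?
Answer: -243236/101 ≈ -2408.3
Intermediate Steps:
-73*(1/(-103 + 2) + 33) = -73*(1/(-101) + 33) = -73*(-1/101 + 33) = -73*3332/101 = -243236/101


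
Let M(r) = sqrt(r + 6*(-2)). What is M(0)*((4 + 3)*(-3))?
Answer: -42*I*sqrt(3) ≈ -72.746*I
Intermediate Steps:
M(r) = sqrt(-12 + r) (M(r) = sqrt(r - 12) = sqrt(-12 + r))
M(0)*((4 + 3)*(-3)) = sqrt(-12 + 0)*((4 + 3)*(-3)) = sqrt(-12)*(7*(-3)) = (2*I*sqrt(3))*(-21) = -42*I*sqrt(3)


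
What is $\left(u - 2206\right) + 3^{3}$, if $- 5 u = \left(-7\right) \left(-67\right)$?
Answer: $- \frac{11364}{5} \approx -2272.8$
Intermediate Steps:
$u = - \frac{469}{5}$ ($u = - \frac{\left(-7\right) \left(-67\right)}{5} = \left(- \frac{1}{5}\right) 469 = - \frac{469}{5} \approx -93.8$)
$\left(u - 2206\right) + 3^{3} = \left(- \frac{469}{5} - 2206\right) + 3^{3} = - \frac{11499}{5} + 27 = - \frac{11364}{5}$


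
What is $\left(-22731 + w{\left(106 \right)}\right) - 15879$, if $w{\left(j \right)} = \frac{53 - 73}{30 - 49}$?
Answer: $- \frac{733570}{19} \approx -38609.0$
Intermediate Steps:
$w{\left(j \right)} = \frac{20}{19}$ ($w{\left(j \right)} = - \frac{20}{-19} = \left(-20\right) \left(- \frac{1}{19}\right) = \frac{20}{19}$)
$\left(-22731 + w{\left(106 \right)}\right) - 15879 = \left(-22731 + \frac{20}{19}\right) - 15879 = - \frac{431869}{19} - 15879 = - \frac{733570}{19}$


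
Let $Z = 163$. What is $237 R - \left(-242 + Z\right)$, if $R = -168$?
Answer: $-39737$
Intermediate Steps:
$237 R - \left(-242 + Z\right) = 237 \left(-168\right) + \left(22 \cdot 11 - 163\right) = -39816 + \left(242 - 163\right) = -39816 + 79 = -39737$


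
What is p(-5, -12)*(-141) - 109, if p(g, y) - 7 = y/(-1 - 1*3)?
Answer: -1519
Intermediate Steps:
p(g, y) = 7 - y/4 (p(g, y) = 7 + y/(-1 - 1*3) = 7 + y/(-1 - 3) = 7 + y/(-4) = 7 + y*(-¼) = 7 - y/4)
p(-5, -12)*(-141) - 109 = (7 - ¼*(-12))*(-141) - 109 = (7 + 3)*(-141) - 109 = 10*(-141) - 109 = -1410 - 109 = -1519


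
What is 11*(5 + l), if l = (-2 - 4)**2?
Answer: 451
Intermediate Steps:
l = 36 (l = (-6)**2 = 36)
11*(5 + l) = 11*(5 + 36) = 11*41 = 451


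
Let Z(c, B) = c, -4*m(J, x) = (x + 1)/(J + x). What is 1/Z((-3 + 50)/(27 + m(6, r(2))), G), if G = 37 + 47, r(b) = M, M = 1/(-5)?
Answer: 782/1363 ≈ 0.57373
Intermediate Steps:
M = -⅕ ≈ -0.20000
r(b) = -⅕
m(J, x) = -(1 + x)/(4*(J + x)) (m(J, x) = -(x + 1)/(4*(J + x)) = -(1 + x)/(4*(J + x)))
G = 84
1/Z((-3 + 50)/(27 + m(6, r(2))), G) = 1/((-3 + 50)/(27 + (-1 - 1*(-⅕))/(4*(6 - ⅕)))) = 1/(47/(27 + (-1 + ⅕)/(4*(29/5)))) = 1/(47/(27 + (¼)*(5/29)*(-⅘))) = 1/(47/(27 - 1/29)) = 1/(47/(782/29)) = 1/(47*(29/782)) = 1/(1363/782) = 782/1363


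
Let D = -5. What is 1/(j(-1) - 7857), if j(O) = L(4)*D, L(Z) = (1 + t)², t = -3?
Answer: -1/7877 ≈ -0.00012695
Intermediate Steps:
L(Z) = 4 (L(Z) = (1 - 3)² = (-2)² = 4)
j(O) = -20 (j(O) = 4*(-5) = -20)
1/(j(-1) - 7857) = 1/(-20 - 7857) = 1/(-7877) = -1/7877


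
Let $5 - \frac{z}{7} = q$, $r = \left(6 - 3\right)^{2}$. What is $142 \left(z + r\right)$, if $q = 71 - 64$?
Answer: $-710$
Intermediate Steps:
$q = 7$ ($q = 71 - 64 = 7$)
$r = 9$ ($r = 3^{2} = 9$)
$z = -14$ ($z = 35 - 49 = -14$)
$142 \left(z + r\right) = 142 \left(-14 + 9\right) = 142 \left(-5\right) = -710$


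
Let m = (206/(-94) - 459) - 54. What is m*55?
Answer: -1331770/47 ≈ -28336.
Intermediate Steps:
m = -24214/47 (m = (206*(-1/94) - 459) - 54 = (-103/47 - 459) - 54 = -21676/47 - 54 = -24214/47 ≈ -515.19)
m*55 = -24214/47*55 = -1331770/47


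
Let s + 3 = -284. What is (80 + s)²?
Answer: 42849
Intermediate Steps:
s = -287 (s = -3 - 284 = -287)
(80 + s)² = (80 - 287)² = (-207)² = 42849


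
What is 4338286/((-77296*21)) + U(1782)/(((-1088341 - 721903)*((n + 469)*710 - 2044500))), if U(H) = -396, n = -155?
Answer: -111760621277847317/41816429027498580 ≈ -2.6726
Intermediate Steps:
4338286/((-77296*21)) + U(1782)/(((-1088341 - 721903)*((n + 469)*710 - 2044500))) = 4338286/((-77296*21)) - 396*1/((-1088341 - 721903)*((-155 + 469)*710 - 2044500)) = 4338286/(-1623216) - 396*(-1/(1810244*(314*710 - 2044500))) = 4338286*(-1/1623216) - 396*(-1/(1810244*(222940 - 2044500))) = -2169143/811608 - 396/((-1810244*(-1821560))) = -2169143/811608 - 396/3297468060640 = -2169143/811608 - 396*1/3297468060640 = -2169143/811608 - 99/824367015160 = -111760621277847317/41816429027498580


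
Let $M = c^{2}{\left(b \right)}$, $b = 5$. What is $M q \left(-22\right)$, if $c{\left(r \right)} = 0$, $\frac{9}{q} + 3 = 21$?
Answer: $0$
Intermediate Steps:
$q = \frac{1}{2}$ ($q = \frac{9}{-3 + 21} = \frac{9}{18} = 9 \cdot \frac{1}{18} = \frac{1}{2} \approx 0.5$)
$M = 0$ ($M = 0^{2} = 0$)
$M q \left(-22\right) = 0 \cdot \frac{1}{2} \left(-22\right) = 0 \left(-22\right) = 0$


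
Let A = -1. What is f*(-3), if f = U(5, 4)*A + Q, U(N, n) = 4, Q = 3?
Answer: 3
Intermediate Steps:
f = -1 (f = 4*(-1) + 3 = -4 + 3 = -1)
f*(-3) = -1*(-3) = 3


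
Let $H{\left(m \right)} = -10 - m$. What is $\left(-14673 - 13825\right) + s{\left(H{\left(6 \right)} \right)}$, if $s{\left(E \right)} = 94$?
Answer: $-28404$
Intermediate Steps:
$\left(-14673 - 13825\right) + s{\left(H{\left(6 \right)} \right)} = \left(-14673 - 13825\right) + 94 = -28498 + 94 = -28404$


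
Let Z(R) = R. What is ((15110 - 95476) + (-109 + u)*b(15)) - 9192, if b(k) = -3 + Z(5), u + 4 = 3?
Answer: -89778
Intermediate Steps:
u = -1 (u = -4 + 3 = -1)
b(k) = 2 (b(k) = -3 + 5 = 2)
((15110 - 95476) + (-109 + u)*b(15)) - 9192 = ((15110 - 95476) + (-109 - 1)*2) - 9192 = (-80366 - 110*2) - 9192 = (-80366 - 220) - 9192 = -80586 - 9192 = -89778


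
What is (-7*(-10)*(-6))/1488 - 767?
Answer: -95143/124 ≈ -767.28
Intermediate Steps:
(-7*(-10)*(-6))/1488 - 767 = (70*(-6))/1488 - 767 = (1/1488)*(-420) - 767 = -35/124 - 767 = -95143/124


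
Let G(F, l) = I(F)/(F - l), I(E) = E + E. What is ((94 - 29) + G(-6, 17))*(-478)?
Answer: -720346/23 ≈ -31319.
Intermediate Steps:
I(E) = 2*E
G(F, l) = 2*F/(F - l) (G(F, l) = (2*F)/(F - l) = 2*F/(F - l))
((94 - 29) + G(-6, 17))*(-478) = ((94 - 29) + 2*(-6)/(-6 - 1*17))*(-478) = (65 + 2*(-6)/(-6 - 17))*(-478) = (65 + 2*(-6)/(-23))*(-478) = (65 + 2*(-6)*(-1/23))*(-478) = (65 + 12/23)*(-478) = (1507/23)*(-478) = -720346/23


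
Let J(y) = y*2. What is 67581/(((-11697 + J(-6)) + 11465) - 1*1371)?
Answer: -67581/1615 ≈ -41.846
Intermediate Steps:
J(y) = 2*y
67581/(((-11697 + J(-6)) + 11465) - 1*1371) = 67581/(((-11697 + 2*(-6)) + 11465) - 1*1371) = 67581/(((-11697 - 12) + 11465) - 1371) = 67581/((-11709 + 11465) - 1371) = 67581/(-244 - 1371) = 67581/(-1615) = 67581*(-1/1615) = -67581/1615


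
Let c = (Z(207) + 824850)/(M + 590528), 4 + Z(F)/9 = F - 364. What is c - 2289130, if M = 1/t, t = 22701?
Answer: -30687087792151669/13405576129 ≈ -2.2891e+6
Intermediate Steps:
Z(F) = -3312 + 9*F (Z(F) = -36 + 9*(F - 364) = -36 + 9*(-364 + F) = -36 + (-3276 + 9*F) = -3312 + 9*F)
M = 1/22701 ≈ 4.4051e-5
c = 18692026101/13405576129 (c = ((-3312 + 9*207) + 824850)/(1/22701 + 590528) = ((-3312 + 1863) + 824850)/(13405576129/22701) = (-1449 + 824850)*(22701/13405576129) = 823401*(22701/13405576129) = 18692026101/13405576129 ≈ 1.3943)
c - 2289130 = 18692026101/13405576129 - 2289130 = -30687087792151669/13405576129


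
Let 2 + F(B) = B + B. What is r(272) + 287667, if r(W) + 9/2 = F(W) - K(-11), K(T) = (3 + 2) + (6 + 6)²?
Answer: 576111/2 ≈ 2.8806e+5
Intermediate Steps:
K(T) = 149 (K(T) = 5 + 12² = 5 + 144 = 149)
F(B) = -2 + 2*B (F(B) = -2 + (B + B) = -2 + 2*B)
r(W) = -311/2 + 2*W (r(W) = -9/2 + ((-2 + 2*W) - 1*149) = -9/2 + ((-2 + 2*W) - 149) = -9/2 + (-151 + 2*W) = -311/2 + 2*W)
r(272) + 287667 = (-311/2 + 2*272) + 287667 = (-311/2 + 544) + 287667 = 777/2 + 287667 = 576111/2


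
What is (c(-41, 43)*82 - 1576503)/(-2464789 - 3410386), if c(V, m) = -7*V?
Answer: 1552969/5875175 ≈ 0.26433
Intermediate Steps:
(c(-41, 43)*82 - 1576503)/(-2464789 - 3410386) = (-7*(-41)*82 - 1576503)/(-2464789 - 3410386) = (287*82 - 1576503)/(-5875175) = (23534 - 1576503)*(-1/5875175) = -1552969*(-1/5875175) = 1552969/5875175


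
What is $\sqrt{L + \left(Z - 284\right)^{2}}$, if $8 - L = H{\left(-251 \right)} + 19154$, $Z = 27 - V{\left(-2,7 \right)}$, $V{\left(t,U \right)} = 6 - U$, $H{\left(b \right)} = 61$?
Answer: $\sqrt{46329} \approx 215.24$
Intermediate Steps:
$Z = 28$ ($Z = 27 - \left(6 - 7\right) = 27 - -1 = 27 + 1 = 28$)
$L = -19207$ ($L = 8 - \left(61 + 19154\right) = 8 - 19215 = -19207$)
$\sqrt{L + \left(Z - 284\right)^{2}} = \sqrt{-19207 + \left(28 - 284\right)^{2}} = \sqrt{-19207 + \left(-256\right)^{2}} = \sqrt{-19207 + 65536} = \sqrt{46329}$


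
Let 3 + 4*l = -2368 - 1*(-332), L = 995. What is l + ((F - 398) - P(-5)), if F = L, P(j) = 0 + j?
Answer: 369/4 ≈ 92.250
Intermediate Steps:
P(j) = j
F = 995
l = -2039/4 (l = -¾ + (-2368 - 1*(-332))/4 = -¾ + (-2368 + 332)/4 = -¾ + (¼)*(-2036) = -¾ - 509 = -2039/4 ≈ -509.75)
l + ((F - 398) - P(-5)) = -2039/4 + ((995 - 398) - 1*(-5)) = -2039/4 + (597 + 5) = -2039/4 + 602 = 369/4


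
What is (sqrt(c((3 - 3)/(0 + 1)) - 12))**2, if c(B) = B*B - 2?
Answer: -14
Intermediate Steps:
c(B) = -2 + B**2 (c(B) = B**2 - 2 = -2 + B**2)
(sqrt(c((3 - 3)/(0 + 1)) - 12))**2 = (sqrt((-2 + ((3 - 3)/(0 + 1))**2) - 12))**2 = (sqrt((-2 + (0/1)**2) - 12))**2 = (sqrt((-2 + (0*1)**2) - 12))**2 = (sqrt((-2 + 0**2) - 12))**2 = (sqrt((-2 + 0) - 12))**2 = (sqrt(-2 - 12))**2 = (sqrt(-14))**2 = (I*sqrt(14))**2 = -14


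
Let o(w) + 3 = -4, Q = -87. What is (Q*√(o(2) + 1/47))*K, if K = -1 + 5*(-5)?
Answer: 4524*I*√3854/47 ≈ 5975.6*I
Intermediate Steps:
o(w) = -7 (o(w) = -3 - 4 = -7)
K = -26 (K = -1 - 25 = -26)
(Q*√(o(2) + 1/47))*K = -87*√(-7 + 1/47)*(-26) = -174*I*√3854/47*(-26) = 4524*I*√3854/47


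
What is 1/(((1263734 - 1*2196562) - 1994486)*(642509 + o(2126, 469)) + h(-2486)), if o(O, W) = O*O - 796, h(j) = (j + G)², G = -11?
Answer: -1/15109585506937 ≈ -6.6183e-14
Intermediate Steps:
h(j) = (-11 + j)² (h(j) = (j - 11)² = (-11 + j)²)
o(O, W) = -796 + O² (o(O, W) = O² - 796 = -796 + O²)
1/(((1263734 - 1*2196562) - 1994486)*(642509 + o(2126, 469)) + h(-2486)) = 1/(((1263734 - 1*2196562) - 1994486)*(642509 + (-796 + 2126²)) + (-11 - 2486)²) = 1/(((1263734 - 2196562) - 1994486)*(642509 + (-796 + 4519876)) + (-2497)²) = 1/((-932828 - 1994486)*(642509 + 4519080) + 6235009) = 1/(-2927314*5161589 + 6235009) = 1/(-15109591741946 + 6235009) = 1/(-15109585506937) = -1/15109585506937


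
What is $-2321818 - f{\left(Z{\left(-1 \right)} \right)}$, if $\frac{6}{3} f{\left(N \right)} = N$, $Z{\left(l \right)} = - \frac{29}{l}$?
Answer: $- \frac{4643665}{2} \approx -2.3218 \cdot 10^{6}$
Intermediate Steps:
$f{\left(N \right)} = \frac{N}{2}$
$-2321818 - f{\left(Z{\left(-1 \right)} \right)} = -2321818 - \frac{\left(-29\right) \frac{1}{-1}}{2} = -2321818 - \frac{\left(-29\right) \left(-1\right)}{2} = -2321818 - \frac{1}{2} \cdot 29 = -2321818 - \frac{29}{2} = - \frac{4643665}{2}$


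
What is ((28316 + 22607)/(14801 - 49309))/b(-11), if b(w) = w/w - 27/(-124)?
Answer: -1578613/1302677 ≈ -1.2118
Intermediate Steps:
b(w) = 151/124 (b(w) = 1 - 27*(-1/124) = 1 + 27/124 = 151/124)
((28316 + 22607)/(14801 - 49309))/b(-11) = ((28316 + 22607)/(14801 - 49309))/(151/124) = (50923/(-34508))*(124/151) = (50923*(-1/34508))*(124/151) = -50923/34508*124/151 = -1578613/1302677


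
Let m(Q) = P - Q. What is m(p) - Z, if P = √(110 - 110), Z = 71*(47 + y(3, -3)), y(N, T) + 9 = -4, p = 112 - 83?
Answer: -2443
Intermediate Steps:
p = 29
y(N, T) = -13 (y(N, T) = -9 - 4 = -13)
Z = 2414 (Z = 71*(47 - 13) = 71*34 = 2414)
P = 0 (P = √0 = 0)
m(Q) = -Q (m(Q) = 0 - Q = -Q)
m(p) - Z = -1*29 - 1*2414 = -29 - 2414 = -2443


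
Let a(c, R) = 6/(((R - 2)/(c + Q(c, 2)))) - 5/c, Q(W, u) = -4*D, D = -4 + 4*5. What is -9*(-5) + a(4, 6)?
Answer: -185/4 ≈ -46.250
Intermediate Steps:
D = 16 (D = -4 + 20 = 16)
Q(W, u) = -64 (Q(W, u) = -4*16 = -64)
a(c, R) = -5/c + 6*(-64 + c)/(-2 + R) (a(c, R) = 6/(((R - 2)/(c - 64))) - 5/c = 6/(((-2 + R)/(-64 + c))) - 5/c = 6*((-64 + c)/(-2 + R)) - 5/c = 6*(-64 + c)/(-2 + R) - 5/c = -5/c + 6*(-64 + c)/(-2 + R))
-9*(-5) + a(4, 6) = -9*(-5) + (10 - 384*4 - 5*6 + 6*4²)/(4*(-2 + 6)) = 45 + (¼)*(10 - 1536 - 30 + 6*16)/4 = 45 + (¼)*(¼)*(10 - 1536 - 30 + 96) = 45 + (¼)*(¼)*(-1460) = 45 - 365/4 = -185/4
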